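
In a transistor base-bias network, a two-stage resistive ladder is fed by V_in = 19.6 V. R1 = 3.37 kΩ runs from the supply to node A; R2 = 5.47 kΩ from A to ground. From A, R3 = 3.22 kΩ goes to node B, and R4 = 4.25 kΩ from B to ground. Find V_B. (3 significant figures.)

V_B ≈ 5.39 V

Looking into the second stage from A: R3 + R4 = 7.470 kΩ appears in parallel with R2.
R2 ‖ (R3+R4) = 3.158 kΩ.
First divider: V_A = V_in · 3.158/(3.37 + 3.158) = 9.481 V.
Stage 2 is unloaded, so V_B = V_A · R4/(R3+R4) = 9.481 × 4.25/7.470 = 5.394 V.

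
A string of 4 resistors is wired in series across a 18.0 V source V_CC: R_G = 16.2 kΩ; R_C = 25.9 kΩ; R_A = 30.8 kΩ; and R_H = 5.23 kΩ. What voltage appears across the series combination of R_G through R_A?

Total series resistance ΣR = 16.2 + 25.9 + 30.8 + 5.23 = 78.13 kΩ.
R_{R_G..R_A} = 16.2 + 25.9 + 30.8 = 72.90 kΩ.
By the voltage-divider rule, V = 18.0 × 72.90/78.13 = 16.80 V.

V ≈ 16.8 V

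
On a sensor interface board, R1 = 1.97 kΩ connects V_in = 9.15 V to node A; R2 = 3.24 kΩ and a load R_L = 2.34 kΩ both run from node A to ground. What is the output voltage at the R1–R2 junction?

The load sits in parallel with R2, giving an effective lower resistance R2' = R2·R_L/(R2+R_L) = 1.359 kΩ.
Now apply the divider: V_out = 9.15 × 0.4082 = 3.735 V.

V_out ≈ 3.73 V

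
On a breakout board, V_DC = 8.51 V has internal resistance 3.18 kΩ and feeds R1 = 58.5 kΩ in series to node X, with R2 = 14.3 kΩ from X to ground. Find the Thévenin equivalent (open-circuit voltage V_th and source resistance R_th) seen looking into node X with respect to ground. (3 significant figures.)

V_th ≈ 1.60 V, R_th ≈ 11.6 kΩ

R1' = 3.18 + 58.5 = 61.68 kΩ (source resistance + R1).
Open-circuit (no load on X): V_th = V_DC · R2/(R1' + R2) = 8.51 × 14.3/(61.68 + 14.3) = 1.602 V.
Zeroing V_DC shorts the top of R1' to ground, so R_th = R1' ‖ R2 = 11.61 kΩ.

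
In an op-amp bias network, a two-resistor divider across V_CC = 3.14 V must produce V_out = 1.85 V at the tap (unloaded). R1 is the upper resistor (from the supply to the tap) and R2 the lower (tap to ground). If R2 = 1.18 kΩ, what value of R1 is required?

R1 ≈ 0.823 kΩ

V_out/V_CC = R2/(R1+R2) = 0.5892.
So R1 = R2 · (V_CC/V_out − 1) = 1.18 × (3.14/1.85 − 1) = 1.18 × 0.6973 = 0.8228 kΩ.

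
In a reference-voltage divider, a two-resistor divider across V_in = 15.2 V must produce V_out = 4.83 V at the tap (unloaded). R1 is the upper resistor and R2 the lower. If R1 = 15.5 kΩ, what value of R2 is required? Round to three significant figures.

V_out/V_in = R2/(R1+R2) = 0.3178.
Rearranging, R2 = R1·k/(1−k) = 15.5 × 0.4658 = 7.219 kΩ.

R2 ≈ 7.22 kΩ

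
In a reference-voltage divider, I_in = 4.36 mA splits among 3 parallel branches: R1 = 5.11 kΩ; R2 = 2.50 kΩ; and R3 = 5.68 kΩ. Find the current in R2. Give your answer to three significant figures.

Conductances: ΣG = 1/5.11 + 1/2.50 + 1/5.68 = 0.7718 (1/kΩ).
Current divider: I(R2) = I_in · G_k/ΣG = 4.36 × (0.4000/0.7718) = 4.36 × 0.5183 = 2.260 mA.

I ≈ 2.26 mA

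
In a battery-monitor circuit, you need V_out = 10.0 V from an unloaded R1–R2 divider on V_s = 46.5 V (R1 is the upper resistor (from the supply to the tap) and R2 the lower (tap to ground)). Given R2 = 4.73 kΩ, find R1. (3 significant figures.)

R1 ≈ 17.3 kΩ

Required fraction k = V_out/V_s = 0.2151.
R1 = R2·(1/k − 1) = 4.73 × 3.650 = 17.26 kΩ.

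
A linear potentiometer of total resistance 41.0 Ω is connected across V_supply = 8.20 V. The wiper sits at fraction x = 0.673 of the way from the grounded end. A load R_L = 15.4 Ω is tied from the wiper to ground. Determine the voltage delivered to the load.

V_out ≈ 3.48 V

The pot divides into 13.41 Ω above the wiper and 27.59 Ω below.
(x·R_p) ‖ R_L = 9.884 Ω.
V_out = 8.20 × 9.884/(13.41 + 9.884) = 3.480 V.
(Unloaded: V_out = x·V_supply = 5.52 V.)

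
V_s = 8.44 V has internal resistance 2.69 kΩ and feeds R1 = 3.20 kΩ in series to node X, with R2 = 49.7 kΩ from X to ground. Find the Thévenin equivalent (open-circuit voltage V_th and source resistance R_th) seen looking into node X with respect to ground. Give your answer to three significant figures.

R1' = 2.69 + 3.20 = 5.890 kΩ (source resistance + R1).
V_th is the unloaded tap voltage: V_s · R2/(R1'+R2) = 8.44 × 0.8940 = 7.546 V.
With V_s suppressed (replaced by a short), R_th = R1' ‖ R2 = (5.890 × 49.7)/(5.890 + 49.7) = 5.266 kΩ.

V_th ≈ 7.55 V, R_th ≈ 5.27 kΩ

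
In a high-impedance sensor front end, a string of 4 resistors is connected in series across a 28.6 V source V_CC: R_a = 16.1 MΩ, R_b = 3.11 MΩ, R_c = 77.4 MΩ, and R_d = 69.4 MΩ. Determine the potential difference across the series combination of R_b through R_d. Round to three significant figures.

V ≈ 25.8 V

Series total: ΣR = 16.1 + 3.11 + 77.4 + 69.4 = 166.0 MΩ.
R_{R_b..R_d} = 3.11 + 77.4 + 69.4 = 149.9 MΩ.
By the voltage-divider rule, V = 28.6 × 149.9/166.0 = 25.83 V.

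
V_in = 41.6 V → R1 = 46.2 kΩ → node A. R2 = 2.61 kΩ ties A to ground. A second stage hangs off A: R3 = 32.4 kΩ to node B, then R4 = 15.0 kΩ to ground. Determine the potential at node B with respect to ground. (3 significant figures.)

V_B ≈ 0.669 V

The second stage (R3 + R4 = 47.40 kΩ) loads node A in parallel with R2.
R2 ‖ (R3+R4) = 2.474 kΩ.
V_A = 41.6 × 2.474/(46.2 + 2.474) = 2.114 V.
V_B = V_A × 0.3165 = 0.6691 V.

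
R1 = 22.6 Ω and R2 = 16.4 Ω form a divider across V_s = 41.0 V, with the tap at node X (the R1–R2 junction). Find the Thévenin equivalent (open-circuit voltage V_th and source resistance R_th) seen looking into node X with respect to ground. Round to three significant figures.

Open-circuit (no load on X): V_th = V_s · R2/(R1 + R2) = 41.0 × 16.4/(22.60 + 16.4) = 17.24 V.
With V_s suppressed (replaced by a short), R_th = R1 ‖ R2 = (22.60 × 16.4)/(22.60 + 16.4) = 9.504 Ω.

V_th ≈ 17.2 V, R_th ≈ 9.50 Ω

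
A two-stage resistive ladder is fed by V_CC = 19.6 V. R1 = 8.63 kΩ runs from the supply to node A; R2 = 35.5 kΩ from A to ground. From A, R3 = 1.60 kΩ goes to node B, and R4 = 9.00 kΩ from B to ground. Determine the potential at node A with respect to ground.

V_A ≈ 9.53 V

Looking into the second stage from A: R3 + R4 = 10.60 kΩ appears in parallel with R2.
R2 ‖ (R3+R4) = 8.163 kΩ.
V_A = 19.6 × 8.163/(8.63 + 8.163) = 9.527 V.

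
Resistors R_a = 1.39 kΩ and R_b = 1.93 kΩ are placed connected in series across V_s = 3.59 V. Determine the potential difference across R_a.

V ≈ 1.50 V

ΣR = 1.39 + 1.93 = 3.320 kΩ.
Voltage divider: V = V_s · (1.390 / 3.320) = 3.59 × 0.4187 = 1.503 V.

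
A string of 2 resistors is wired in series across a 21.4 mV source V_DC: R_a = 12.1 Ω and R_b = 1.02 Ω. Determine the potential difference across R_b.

Series total: ΣR = 12.1 + 1.02 = 13.12 Ω.
By the voltage-divider rule, V = 21.4 × 1.020/13.12 = 1.664 mV.

V ≈ 1.66 mV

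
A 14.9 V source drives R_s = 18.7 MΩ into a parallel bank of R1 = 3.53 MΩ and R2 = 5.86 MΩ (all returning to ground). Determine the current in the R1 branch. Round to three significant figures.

I ≈ 0.445 µA

Equivalent of the parallel group: R_p = 2.203 MΩ.
Node voltage V_A = V_CC · R_p/(R_s + R_p) = 14.9 × 0.1054 = 1.570 V.
I(R1) = V_A / R1 = 1.570/3.53 = 0.4448 µA.
(Equivalently: I_total = 0.7128 µA, then current-divider fraction G_k/ΣG = 0.6241.)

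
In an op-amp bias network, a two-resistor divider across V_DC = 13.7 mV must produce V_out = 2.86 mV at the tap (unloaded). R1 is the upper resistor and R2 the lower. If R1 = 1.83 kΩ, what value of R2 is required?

Required fraction k = V_out/V_DC = 0.2088.
R2 = R1 · 0.2088/(1 − 0.2088) = 0.4828 kΩ.

R2 ≈ 0.483 kΩ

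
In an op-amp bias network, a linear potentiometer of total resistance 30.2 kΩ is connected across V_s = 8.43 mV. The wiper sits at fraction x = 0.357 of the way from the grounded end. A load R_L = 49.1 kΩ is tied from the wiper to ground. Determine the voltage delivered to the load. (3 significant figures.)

Lower segment x·R_p = 10.78 kΩ; upper segment (1−x)·R_p = 19.42 kΩ.
Lower segment in parallel with the load: 10.78 ‖ 49.1 = 8.840 kΩ.
Loaded-divider output: V_out = 8.43 × 0.3128 = 2.637 mV.

V_out ≈ 2.64 mV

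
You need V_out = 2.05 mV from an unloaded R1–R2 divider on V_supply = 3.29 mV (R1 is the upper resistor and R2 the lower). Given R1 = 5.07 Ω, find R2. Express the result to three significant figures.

The divider ratio is R2/(R1+R2) = 2.05/3.29 = 0.6231.
R2 = R1 · 0.6231/(1 − 0.6231) = 8.382 Ω.

R2 ≈ 8.38 Ω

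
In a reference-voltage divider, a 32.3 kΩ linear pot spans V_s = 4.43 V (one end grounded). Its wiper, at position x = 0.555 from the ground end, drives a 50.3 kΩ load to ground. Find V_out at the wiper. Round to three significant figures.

The pot divides into 14.37 kΩ above the wiper and 17.93 kΩ below.
(x·R_p) ‖ R_L = 13.22 kΩ.
Loaded-divider output: V_out = 4.43 × 0.4790 = 2.122 V.

V_out ≈ 2.12 V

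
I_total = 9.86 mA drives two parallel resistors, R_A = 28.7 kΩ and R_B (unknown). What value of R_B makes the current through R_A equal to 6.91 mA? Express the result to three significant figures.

R_B ≈ 67.2 kΩ

Two-branch current divider: I_A = I_total · R_B/(R_A + R_B).
With f = 0.7008, R_B = R_A · f/(1−f) = 28.7 × 2.342 = 67.23 kΩ.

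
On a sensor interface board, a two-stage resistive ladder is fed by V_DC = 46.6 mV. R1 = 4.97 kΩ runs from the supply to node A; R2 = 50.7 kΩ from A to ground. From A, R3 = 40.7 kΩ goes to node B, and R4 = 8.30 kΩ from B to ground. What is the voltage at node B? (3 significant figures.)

V_B ≈ 6.58 mV

The second stage (R3 + R4 = 49.00 kΩ) loads node A in parallel with R2.
R2 ‖ (R3+R4) = 24.92 kΩ.
So V_A = 46.6 × 0.8337 = 38.85 mV.
V_B = V_A × 0.1694 = 6.581 mV.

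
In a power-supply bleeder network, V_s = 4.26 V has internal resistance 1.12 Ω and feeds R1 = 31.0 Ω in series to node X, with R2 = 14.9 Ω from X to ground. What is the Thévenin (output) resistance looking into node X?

R_th ≈ 10.2 Ω

R1' = 1.12 + 31.0 = 32.12 Ω (source resistance + R1).
Looking into X with the source shorted: R_th = R1'·R2/(R1'+R2) = 32.12 × 14.9/47.02 = 10.18 Ω.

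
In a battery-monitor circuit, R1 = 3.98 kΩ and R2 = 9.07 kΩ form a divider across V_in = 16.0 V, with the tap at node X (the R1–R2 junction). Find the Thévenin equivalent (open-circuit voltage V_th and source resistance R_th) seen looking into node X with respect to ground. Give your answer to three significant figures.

V_th ≈ 11.1 V, R_th ≈ 2.77 kΩ

Open-circuit (no load on X): V_th = V_in · R2/(R1 + R2) = 16.0 × 9.07/(3.980 + 9.07) = 11.12 V.
Zeroing V_in shorts the top of R1 to ground, so R_th = R1 ‖ R2 = 2.766 kΩ.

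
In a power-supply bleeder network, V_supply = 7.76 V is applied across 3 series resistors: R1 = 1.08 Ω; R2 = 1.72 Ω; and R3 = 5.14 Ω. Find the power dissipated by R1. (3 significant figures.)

The common current is I = 7.76/7.940 = 0.9773 A.
V(R1) = I·R = 1.056 V; P = V·I = 1.056 × 0.9773 = 1.032 W.

P ≈ 1.03 W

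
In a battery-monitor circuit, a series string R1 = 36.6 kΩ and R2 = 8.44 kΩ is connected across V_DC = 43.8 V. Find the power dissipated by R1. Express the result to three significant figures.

P ≈ 34.6 mW

Series current I = V_DC/ΣR = 43.8/45.04 = 0.9725 mA.
P(R1) = I²·R1 = (0.9725)² × 36.6 = 34.61 mW.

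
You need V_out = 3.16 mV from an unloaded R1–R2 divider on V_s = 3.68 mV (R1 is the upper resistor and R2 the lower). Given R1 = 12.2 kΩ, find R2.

The divider ratio is R2/(R1+R2) = 3.16/3.68 = 0.8587.
So R2 = R1 · V_out/(V_s − V_out) = 12.2 × 3.16/(3.68 − 3.16) = 12.2 × 6.077 = 74.14 kΩ.

R2 ≈ 74.1 kΩ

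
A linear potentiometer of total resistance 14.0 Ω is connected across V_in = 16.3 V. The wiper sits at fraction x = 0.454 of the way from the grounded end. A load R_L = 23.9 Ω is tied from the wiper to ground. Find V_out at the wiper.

V_out ≈ 6.46 V

Lower segment x·R_p = 6.356 Ω; upper segment (1−x)·R_p = 7.644 Ω.
R_L loads the lower segment: effective lower R = 5.021 Ω.
Then V_out = V_in · 5.021/(7.644 + 5.021) = 6.462 V.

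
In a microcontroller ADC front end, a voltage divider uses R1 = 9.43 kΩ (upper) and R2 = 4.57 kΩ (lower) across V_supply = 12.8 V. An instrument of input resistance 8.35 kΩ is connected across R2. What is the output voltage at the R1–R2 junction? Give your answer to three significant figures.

V_out ≈ 3.05 V

First combine the lower leg with the load: R2 ‖ R_L = 2.954 kΩ.
Now apply the divider: V_out = 12.8 × 0.2385 = 3.053 V.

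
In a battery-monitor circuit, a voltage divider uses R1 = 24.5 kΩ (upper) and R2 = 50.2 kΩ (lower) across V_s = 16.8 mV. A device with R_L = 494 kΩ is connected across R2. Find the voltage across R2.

R2 ‖ R_L = (50.2 × 494)/(50.2 + 494) = 45.57 kΩ.
Now apply the divider: V_out = 16.8 × 0.6503 = 10.93 mV.

V_out ≈ 10.9 mV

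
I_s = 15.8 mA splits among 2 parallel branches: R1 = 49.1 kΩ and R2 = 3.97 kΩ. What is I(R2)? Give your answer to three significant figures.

For two parallel branches, I_k = I_s · (other R)/(sum of R).
So I = 15.8 × 49.1/53.07 = 14.62 mA.

I ≈ 14.6 mA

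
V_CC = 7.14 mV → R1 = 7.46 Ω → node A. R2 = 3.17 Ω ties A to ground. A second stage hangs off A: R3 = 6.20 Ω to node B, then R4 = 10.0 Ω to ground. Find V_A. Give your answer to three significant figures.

V_A ≈ 1.87 mV

The second stage (R3 + R4 = 16.20 Ω) loads node A in parallel with R2.
R2 ‖ (R3+R4) = 2.651 Ω.
First divider: V_A = V_CC · 2.651/(7.46 + 2.651) = 1.872 mV.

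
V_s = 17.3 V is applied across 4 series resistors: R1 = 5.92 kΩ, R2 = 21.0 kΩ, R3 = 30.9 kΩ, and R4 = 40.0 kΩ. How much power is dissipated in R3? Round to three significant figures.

P ≈ 0.966 mW

ΣR = 97.82 kΩ → I = 17.3/97.82 = 0.1769 mA.
P(R3) = I²·R3 = (0.1769)² × 30.9 = 0.9665 mW.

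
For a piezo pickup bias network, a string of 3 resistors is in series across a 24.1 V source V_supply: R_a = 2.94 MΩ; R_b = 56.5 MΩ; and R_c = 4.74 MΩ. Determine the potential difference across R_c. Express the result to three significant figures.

Series total: ΣR = 2.94 + 56.5 + 4.74 = 64.18 MΩ.
V = V_supply · R/ΣR = 24.1 × 0.07385 = 1.780 V.

V ≈ 1.78 V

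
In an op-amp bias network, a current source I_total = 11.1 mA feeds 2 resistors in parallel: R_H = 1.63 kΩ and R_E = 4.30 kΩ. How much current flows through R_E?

I ≈ 3.05 mA

With just two branches, the current splits inversely with resistance.
I(R_E) = 11.1 × 1.63/(1.63 + 4.30) = 11.1 × 0.2749 = 3.051 mA.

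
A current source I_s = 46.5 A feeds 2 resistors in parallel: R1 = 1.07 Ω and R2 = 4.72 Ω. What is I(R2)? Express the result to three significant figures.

I ≈ 8.59 A

With just two branches, the current splits inversely with resistance.
I(R2) = 46.5 × 1.07/(1.07 + 4.72) = 46.5 × 0.1848 = 8.593 A.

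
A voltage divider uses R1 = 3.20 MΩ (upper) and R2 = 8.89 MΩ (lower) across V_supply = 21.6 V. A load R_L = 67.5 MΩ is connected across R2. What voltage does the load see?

V_out ≈ 15.3 V

First combine the lower leg with the load: R2 ‖ R_L = 7.855 MΩ.
Now apply the divider: V_out = 21.6 × 0.7105 = 15.35 V.
(Unloaded it would be 15.9 V; the load pulls it down.)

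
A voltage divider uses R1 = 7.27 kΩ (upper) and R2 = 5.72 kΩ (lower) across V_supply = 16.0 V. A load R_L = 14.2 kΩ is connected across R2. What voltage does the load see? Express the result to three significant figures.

V_out ≈ 5.75 V

R2 ‖ R_L = (5.72 × 14.2)/(5.72 + 14.2) = 4.078 kΩ.
Voltage divider with the loaded lower leg: V_out = 16.0 × 4.078/(7.27 + 4.078) = 16.0 × 0.3593 = 5.749 V.
(Unloaded it would be 7.05 V; the load pulls it down.)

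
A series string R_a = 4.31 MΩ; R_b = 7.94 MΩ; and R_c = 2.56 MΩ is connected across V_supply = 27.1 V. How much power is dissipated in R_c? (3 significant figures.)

Series current I = V_supply/ΣR = 27.1/14.81 = 1.830 µA.
P(R_c) = I²·R_c = (1.830)² × 2.56 = 8.572 µW.

P ≈ 8.57 µW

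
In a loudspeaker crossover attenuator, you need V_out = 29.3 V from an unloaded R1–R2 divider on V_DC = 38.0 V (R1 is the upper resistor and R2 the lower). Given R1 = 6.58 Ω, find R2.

The divider ratio is R2/(R1+R2) = 29.3/38.0 = 0.7711.
R2 = R1 · 0.7711/(1 − 0.7711) = 22.16 Ω.

R2 ≈ 22.2 Ω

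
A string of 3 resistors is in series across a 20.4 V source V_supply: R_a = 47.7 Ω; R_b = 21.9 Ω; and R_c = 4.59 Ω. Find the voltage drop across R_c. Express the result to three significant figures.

V ≈ 1.26 V

ΣR = 47.7 + 21.9 + 4.59 = 74.19 Ω.
Voltage divider: V = V_supply · (4.590 / 74.19) = 20.4 × 0.06187 = 1.262 V.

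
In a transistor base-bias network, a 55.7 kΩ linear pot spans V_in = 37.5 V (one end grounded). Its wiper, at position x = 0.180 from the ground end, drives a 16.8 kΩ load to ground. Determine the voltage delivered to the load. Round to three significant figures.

V_out ≈ 4.53 V

Lower segment x·R_p = 10.03 kΩ; upper segment (1−x)·R_p = 45.67 kΩ.
(x·R_p) ‖ R_L = 6.279 kΩ.
Then V_out = V_in · 6.279/(45.67 + 6.279) = 4.532 V.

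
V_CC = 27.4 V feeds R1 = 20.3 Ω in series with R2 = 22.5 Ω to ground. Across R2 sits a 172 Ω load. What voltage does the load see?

V_out ≈ 13.6 V

R2 ‖ R_L = (22.5 × 172)/(22.5 + 172) = 19.90 Ω.
Now apply the divider: V_out = 27.4 × 0.4950 = 13.56 V.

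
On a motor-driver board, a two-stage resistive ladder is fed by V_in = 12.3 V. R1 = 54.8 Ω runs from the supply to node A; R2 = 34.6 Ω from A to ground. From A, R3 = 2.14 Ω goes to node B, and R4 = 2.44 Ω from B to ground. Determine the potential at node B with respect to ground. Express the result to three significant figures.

Looking into the second stage from A: R3 + R4 = 4.580 Ω appears in parallel with R2.
Effective lower resistance at A: R2 ‖ 4.580 = 4.045 Ω.
So V_A = 12.3 × 0.06873 = 0.8454 V.
Then the unloaded second divider: V_B = V_A × R4/(R3+R4) = 0.8454 × 0.5328 = 0.4504 V.

V_B ≈ 0.450 V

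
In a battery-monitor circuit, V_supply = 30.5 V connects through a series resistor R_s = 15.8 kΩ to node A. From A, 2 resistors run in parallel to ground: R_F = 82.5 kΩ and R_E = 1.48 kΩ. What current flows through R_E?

Equivalent of the parallel group: R_p = 1.454 kΩ.
V_A by voltage divider: V_A = 30.5 × 1.454/(15.8 + 1.454) = 2.570 V.
I(R_E) = V_A / R_E = 2.570/1.48 = 1.737 mA.
(Equivalently: I_total = 1.768 mA, then current-divider fraction G_k/ΣG = 0.9824.)

I ≈ 1.74 mA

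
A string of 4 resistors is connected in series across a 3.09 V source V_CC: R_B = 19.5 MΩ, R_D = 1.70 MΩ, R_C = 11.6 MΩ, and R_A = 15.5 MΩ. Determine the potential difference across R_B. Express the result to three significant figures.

V ≈ 1.25 V

Series total: ΣR = 19.5 + 1.70 + 11.6 + 15.5 = 48.30 MΩ.
V = V_CC · R/ΣR = 3.09 × 0.4037 = 1.248 V.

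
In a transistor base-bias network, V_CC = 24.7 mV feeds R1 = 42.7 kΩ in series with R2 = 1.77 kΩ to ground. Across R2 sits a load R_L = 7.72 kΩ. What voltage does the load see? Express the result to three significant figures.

V_out ≈ 0.806 mV

The load sits in parallel with R2, giving an effective lower resistance R2' = R2·R_L/(R2+R_L) = 1.440 kΩ.
Voltage divider with the loaded lower leg: V_out = 24.7 × 1.440/(42.7 + 1.440) = 24.7 × 0.03262 = 0.8057 mV.
(Unloaded it would be 0.983 mV; the load pulls it down.)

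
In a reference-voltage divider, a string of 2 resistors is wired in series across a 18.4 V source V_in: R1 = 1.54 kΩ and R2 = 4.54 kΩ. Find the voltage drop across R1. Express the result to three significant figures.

V ≈ 4.66 V

Series total: ΣR = 1.54 + 4.54 = 6.080 kΩ.
Voltage divider: V = V_in · (1.540 / 6.080) = 18.4 × 0.2533 = 4.661 V.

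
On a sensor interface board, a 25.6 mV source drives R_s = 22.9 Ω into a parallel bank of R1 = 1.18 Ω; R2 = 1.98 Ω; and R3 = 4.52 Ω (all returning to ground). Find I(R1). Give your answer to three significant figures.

I ≈ 0.586 mA

Parallel bank: R_p = 1/(1/1.18 + 1/1.98 + 1/4.52) = 0.6354 Ω.
V_A = 25.6 × 0.6354/23.54 = 0.6912 mV.
I(R1) = V_A / R1 = 0.6912/1.18 = 0.5857 mA.
(Equivalently: I_total = 1.088 mA, then current-divider fraction G_k/ΣG = 0.5385.)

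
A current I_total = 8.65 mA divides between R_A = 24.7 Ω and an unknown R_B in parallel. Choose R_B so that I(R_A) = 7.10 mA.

R_B ≈ 113 Ω

The fraction through R_A equals R_B/(R_A+R_B).
With f = 0.8208, R_B = R_A · f/(1−f) = 24.7 × 4.581 = 113.1 Ω.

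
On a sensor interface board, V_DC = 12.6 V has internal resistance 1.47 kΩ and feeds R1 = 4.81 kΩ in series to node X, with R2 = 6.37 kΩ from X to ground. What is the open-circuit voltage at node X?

R1' = 1.47 + 4.81 = 6.280 kΩ (source resistance + R1).
With X open, the divider is unloaded: V_th = 12.6 × 6.37/12.65 = 6.345 V.

V_th ≈ 6.34 V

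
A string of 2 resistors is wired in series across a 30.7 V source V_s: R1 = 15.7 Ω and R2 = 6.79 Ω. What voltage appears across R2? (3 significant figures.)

ΣR = 15.7 + 6.79 = 22.49 Ω.
Voltage divider: V = V_s · (6.790 / 22.49) = 30.7 × 0.3019 = 9.269 V.

V ≈ 9.27 V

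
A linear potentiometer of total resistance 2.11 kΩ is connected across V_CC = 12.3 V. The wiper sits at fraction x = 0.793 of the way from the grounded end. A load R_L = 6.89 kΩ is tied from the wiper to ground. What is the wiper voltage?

V_out ≈ 9.29 V

Split the track: R_lower = x·R_p = 1.673 kΩ, R_upper = (1−x)·R_p = 0.4368 kΩ.
(x·R_p) ‖ R_L = 1.346 kΩ.
Loaded-divider output: V_out = 12.3 × 0.7550 = 9.287 V.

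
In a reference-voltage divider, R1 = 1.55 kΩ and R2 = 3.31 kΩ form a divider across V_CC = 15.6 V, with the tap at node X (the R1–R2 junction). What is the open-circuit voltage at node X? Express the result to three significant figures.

V_th ≈ 10.6 V

V_th is the unloaded tap voltage: V_CC · R2/(R1+R2) = 15.6 × 0.6811 = 10.62 V.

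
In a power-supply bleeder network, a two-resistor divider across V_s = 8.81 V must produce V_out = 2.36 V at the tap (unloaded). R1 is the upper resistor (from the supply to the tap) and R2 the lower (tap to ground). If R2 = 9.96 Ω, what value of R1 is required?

R1 ≈ 27.2 Ω

The divider ratio is R2/(R1+R2) = 2.36/8.81 = 0.2679.
R1 = R2·(1/k − 1) = 9.96 × 2.733 = 27.22 Ω.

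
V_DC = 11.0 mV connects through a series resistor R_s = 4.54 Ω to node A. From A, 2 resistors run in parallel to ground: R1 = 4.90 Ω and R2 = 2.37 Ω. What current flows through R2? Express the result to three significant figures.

Parallel bank: R_p = 1/(1/4.90 + 1/2.37) = 1.597 Ω.
V_A = 11.0 × 1.597/6.137 = 2.863 mV.
I(R2) = V_A / R2 = 2.863/2.37 = 1.208 mA.

I ≈ 1.21 mA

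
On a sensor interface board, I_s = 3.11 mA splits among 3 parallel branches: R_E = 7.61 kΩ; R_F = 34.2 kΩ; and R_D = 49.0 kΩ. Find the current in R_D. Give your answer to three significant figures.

I ≈ 0.351 mA

Total conductance ΣG = 1/7.61 + 1/34.2 + 1/49.0 = 0.1811 (units of 1/kΩ).
Current divider: I(R_D) = I_s · G_k/ΣG = 3.11 × (0.02041/0.1811) = 3.11 × 0.1127 = 0.3506 mA.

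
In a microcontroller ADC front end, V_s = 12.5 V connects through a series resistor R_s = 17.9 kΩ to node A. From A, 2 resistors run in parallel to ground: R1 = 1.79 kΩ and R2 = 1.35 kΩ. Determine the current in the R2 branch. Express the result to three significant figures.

Equivalent of the parallel group: R_p = 0.7696 kΩ.
V_A = 12.5 × 0.7696/18.67 = 0.5153 V.
Branch current I = V_A/R2 = 0.5153/1.35 = 0.3817 mA.

I ≈ 0.382 mA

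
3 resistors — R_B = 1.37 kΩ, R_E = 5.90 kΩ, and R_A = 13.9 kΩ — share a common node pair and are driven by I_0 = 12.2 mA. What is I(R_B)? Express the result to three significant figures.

I ≈ 9.17 mA

ΣG = 1/1.37 + 1/5.90 + 1/13.9 = 0.9714.
R_B takes the fraction G_k/ΣG = 0.7299/0.9714 = 0.7514, so I = 12.2 × 0.7514 = 9.168 mA.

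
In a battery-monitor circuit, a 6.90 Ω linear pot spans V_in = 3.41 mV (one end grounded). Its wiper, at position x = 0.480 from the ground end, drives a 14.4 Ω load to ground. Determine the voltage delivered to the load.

The pot divides into 3.588 Ω above the wiper and 3.312 Ω below.
R_L loads the lower segment: effective lower R = 2.693 Ω.
V_out = 3.41 × 2.693/(3.588 + 2.693) = 1.462 mV.
(Unloaded: V_out = x·V_in = 1.64 mV.)

V_out ≈ 1.46 mV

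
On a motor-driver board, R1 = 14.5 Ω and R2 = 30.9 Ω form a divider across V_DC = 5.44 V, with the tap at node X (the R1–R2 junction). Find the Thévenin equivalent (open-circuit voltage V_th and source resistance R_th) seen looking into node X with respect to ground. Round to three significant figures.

Open-circuit (no load on X): V_th = V_DC · R2/(R1 + R2) = 5.44 × 30.9/(14.50 + 30.9) = 3.703 V.
Zeroing V_DC shorts the top of R1 to ground, so R_th = R1 ‖ R2 = 9.869 Ω.

V_th ≈ 3.70 V, R_th ≈ 9.87 Ω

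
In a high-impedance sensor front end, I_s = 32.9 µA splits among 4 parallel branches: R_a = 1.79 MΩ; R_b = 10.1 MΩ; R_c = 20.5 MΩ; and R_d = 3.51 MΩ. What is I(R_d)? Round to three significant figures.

I ≈ 9.46 µA

ΣG = 1/1.79 + 1/10.1 + 1/20.5 + 1/3.51 = 0.9913.
Current divider: I(R_d) = I_s · G_k/ΣG = 32.9 × (0.2849/0.9913) = 32.9 × 0.2874 = 9.455 µA.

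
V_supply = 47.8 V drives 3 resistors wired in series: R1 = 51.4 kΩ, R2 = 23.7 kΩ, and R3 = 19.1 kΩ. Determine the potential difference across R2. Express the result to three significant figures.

Series total: ΣR = 51.4 + 23.7 + 19.1 = 94.20 kΩ.
By the voltage-divider rule, V = 47.8 × 23.70/94.20 = 12.03 V.

V ≈ 12.0 V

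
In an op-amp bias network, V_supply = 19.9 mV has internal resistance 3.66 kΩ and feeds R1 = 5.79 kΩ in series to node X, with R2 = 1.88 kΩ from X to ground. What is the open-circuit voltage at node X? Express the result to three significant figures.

V_th ≈ 3.30 mV

R1' = 3.66 + 5.79 = 9.450 kΩ (source resistance + R1).
With X open, the divider is unloaded: V_th = 19.9 × 1.88/11.33 = 3.302 mV.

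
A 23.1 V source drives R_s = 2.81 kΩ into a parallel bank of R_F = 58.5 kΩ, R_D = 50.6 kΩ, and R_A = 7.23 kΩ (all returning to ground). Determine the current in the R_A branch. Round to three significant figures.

I ≈ 2.14 mA

Parallel bank: R_p = 1/(1/58.5 + 1/50.6 + 1/7.23) = 5.709 kΩ.
V_A by voltage divider: V_A = 23.1 × 5.709/(2.81 + 5.709) = 15.48 V.
I(R_A) = V_A / R_A = 15.48/7.23 = 2.141 mA.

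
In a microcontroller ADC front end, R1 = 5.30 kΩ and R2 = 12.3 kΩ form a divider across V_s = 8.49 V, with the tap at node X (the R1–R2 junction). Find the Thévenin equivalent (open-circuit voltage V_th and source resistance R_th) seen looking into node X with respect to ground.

V_th is the unloaded tap voltage: V_s · R2/(R1+R2) = 8.49 × 0.6989 = 5.933 V.
Zeroing V_s shorts the top of R1 to ground, so R_th = R1 ‖ R2 = 3.704 kΩ.

V_th ≈ 5.93 V, R_th ≈ 3.70 kΩ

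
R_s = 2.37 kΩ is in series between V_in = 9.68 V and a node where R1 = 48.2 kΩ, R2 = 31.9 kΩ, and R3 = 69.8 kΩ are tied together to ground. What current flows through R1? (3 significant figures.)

I ≈ 0.174 mA

Parallel bank: R_p = 1/(1/48.2 + 1/31.9 + 1/69.8) = 15.06 kΩ.
V_A = 9.68 × 15.06/17.43 = 8.363 V.
I(R1) = V_A / R1 = 8.363/48.2 = 0.1735 mA.
(Check via current divider: I_total = 0.5555 mA; share G_k/ΣG = 0.3124 → same result.)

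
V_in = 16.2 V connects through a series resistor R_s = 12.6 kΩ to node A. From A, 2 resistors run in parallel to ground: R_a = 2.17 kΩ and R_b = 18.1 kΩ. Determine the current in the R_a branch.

I ≈ 0.995 mA

Equivalent of the parallel group: R_p = 1.938 kΩ.
V_A = 16.2 × 1.938/14.54 = 2.159 V.
I(R_a) = V_A / R_a = 2.159/2.17 = 0.9950 mA.
(Check via current divider: I_total = 1.114 mA; share G_k/ΣG = 0.8929 → same result.)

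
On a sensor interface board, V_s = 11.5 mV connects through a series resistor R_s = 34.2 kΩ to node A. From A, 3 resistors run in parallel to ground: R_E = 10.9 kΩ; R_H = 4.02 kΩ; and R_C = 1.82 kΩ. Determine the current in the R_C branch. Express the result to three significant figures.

I ≈ 0.201 µA

Equivalent of the parallel group: R_p = 1.124 kΩ.
V_A = 11.5 × 1.124/35.32 = 0.3658 mV.
I(R_C) = V_A / R_C = 0.3658/1.82 = 0.2010 µA.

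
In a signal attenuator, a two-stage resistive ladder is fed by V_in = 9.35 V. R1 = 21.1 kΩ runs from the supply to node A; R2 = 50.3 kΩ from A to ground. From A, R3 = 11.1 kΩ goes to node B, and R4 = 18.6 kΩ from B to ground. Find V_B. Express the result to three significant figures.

Looking into the second stage from A: R3 + R4 = 29.70 kΩ appears in parallel with R2.
Effective lower resistance at A: R2 ‖ 29.70 = 18.67 kΩ.
First divider: V_A = V_in · 18.67/(21.1 + 18.67) = 4.390 V.
Then the unloaded second divider: V_B = V_A × R4/(R3+R4) = 4.390 × 0.6263 = 2.749 V.

V_B ≈ 2.75 V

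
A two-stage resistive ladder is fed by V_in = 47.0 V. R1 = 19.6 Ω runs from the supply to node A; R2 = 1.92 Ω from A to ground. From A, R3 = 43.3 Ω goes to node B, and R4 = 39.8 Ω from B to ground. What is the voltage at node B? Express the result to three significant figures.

Node A sees R2 in parallel with the series input of stage 2, R3 + R4 = 83.10 Ω.
Effective lower resistance at A: R2 ‖ 83.10 = 1.877 Ω.
V_A = 47.0 × 1.877/(19.6 + 1.877) = 4.107 V.
Then the unloaded second divider: V_B = V_A × R4/(R3+R4) = 4.107 × 0.4789 = 1.967 V.

V_B ≈ 1.97 V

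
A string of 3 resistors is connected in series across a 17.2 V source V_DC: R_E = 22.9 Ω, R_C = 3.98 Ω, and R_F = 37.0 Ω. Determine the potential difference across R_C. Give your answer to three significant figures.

Total series resistance ΣR = 22.9 + 3.98 + 37.0 = 63.88 Ω.
By the voltage-divider rule, V = 17.2 × 3.980/63.88 = 1.072 V.

V ≈ 1.07 V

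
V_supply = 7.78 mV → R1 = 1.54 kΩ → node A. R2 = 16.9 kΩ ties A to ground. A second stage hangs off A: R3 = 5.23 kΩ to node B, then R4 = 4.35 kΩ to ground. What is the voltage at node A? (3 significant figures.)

V_A ≈ 6.21 mV

Looking into the second stage from A: R3 + R4 = 9.580 kΩ appears in parallel with R2.
R2 ‖ (R3+R4) = 6.114 kΩ.
V_A = 7.78 × 6.114/(1.54 + 6.114) = 6.215 mV.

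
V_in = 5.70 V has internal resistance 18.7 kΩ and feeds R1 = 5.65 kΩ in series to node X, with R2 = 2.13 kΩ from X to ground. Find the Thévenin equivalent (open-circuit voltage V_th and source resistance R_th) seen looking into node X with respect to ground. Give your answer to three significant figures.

R1' = 18.7 + 5.65 = 24.35 kΩ (source resistance + R1).
With X open, the divider is unloaded: V_th = 5.70 × 2.13/26.48 = 0.4585 V.
Looking into X with the source shorted: R_th = R1'·R2/(R1'+R2) = 24.35 × 2.13/26.48 = 1.959 kΩ.

V_th ≈ 0.458 V, R_th ≈ 1.96 kΩ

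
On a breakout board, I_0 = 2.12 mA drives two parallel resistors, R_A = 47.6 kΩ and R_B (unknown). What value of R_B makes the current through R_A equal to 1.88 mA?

R_B ≈ 373 kΩ

In a two-way split, I_A/I_0 = R_B/(R_A + R_B).
1.88/2.12 = R_B/(R_A + R_B) → R_B = R_A · (0.8868)/(1 − 0.8868) = 47.6 × 7.833 = 372.9 kΩ.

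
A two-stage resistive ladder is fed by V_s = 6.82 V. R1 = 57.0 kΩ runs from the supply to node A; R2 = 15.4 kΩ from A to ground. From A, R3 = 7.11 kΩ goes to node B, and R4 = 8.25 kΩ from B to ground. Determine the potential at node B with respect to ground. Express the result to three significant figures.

V_B ≈ 0.435 V

The second stage (R3 + R4 = 15.36 kΩ) loads node A in parallel with R2.
R2 ‖ (R3+R4) = 7.690 kΩ.
So V_A = 6.82 × 0.1189 = 0.8107 V.
Then the unloaded second divider: V_B = V_A × R4/(R3+R4) = 0.8107 × 0.5371 = 0.4354 V.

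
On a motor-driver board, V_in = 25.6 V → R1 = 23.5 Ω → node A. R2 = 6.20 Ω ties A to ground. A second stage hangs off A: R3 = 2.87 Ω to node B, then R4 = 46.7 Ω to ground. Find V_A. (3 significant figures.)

V_A ≈ 4.86 V

The second stage (R3 + R4 = 49.57 Ω) loads node A in parallel with R2.
Effective lower resistance at A: R2 ‖ 49.57 = 5.511 Ω.
So V_A = 25.6 × 0.1900 = 4.863 V.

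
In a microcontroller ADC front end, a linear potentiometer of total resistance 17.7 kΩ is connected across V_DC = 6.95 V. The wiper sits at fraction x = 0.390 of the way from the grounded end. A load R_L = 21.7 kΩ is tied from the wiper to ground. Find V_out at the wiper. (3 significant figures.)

V_out ≈ 2.27 V

The pot divides into 10.80 kΩ above the wiper and 6.903 kΩ below.
R_L loads the lower segment: effective lower R = 5.237 kΩ.
Then V_out = V_DC · 5.237/(10.80 + 5.237) = 2.270 V.
(Unloaded: V_out = x·V_DC = 2.71 V.)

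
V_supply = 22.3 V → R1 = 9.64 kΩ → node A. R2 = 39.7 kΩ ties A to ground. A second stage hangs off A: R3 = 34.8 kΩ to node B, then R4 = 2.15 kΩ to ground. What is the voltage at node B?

The second stage (R3 + R4 = 36.95 kΩ) loads node A in parallel with R2.
R2 ‖ (R3+R4) = 19.14 kΩ.
First divider: V_A = V_supply · 19.14/(9.64 + 19.14) = 14.83 V.
Then the unloaded second divider: V_B = V_A × R4/(R3+R4) = 14.83 × 0.05819 = 0.8629 V.

V_B ≈ 0.863 V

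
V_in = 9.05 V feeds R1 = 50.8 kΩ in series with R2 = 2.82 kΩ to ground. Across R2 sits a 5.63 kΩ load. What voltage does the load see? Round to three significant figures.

V_out ≈ 0.323 V

The load sits in parallel with R2, giving an effective lower resistance R2' = R2·R_L/(R2+R_L) = 1.879 kΩ.
Then V_out = V_in · R2'/(R1 + R2') = 9.05 × 1.879/52.68 = 0.3228 V.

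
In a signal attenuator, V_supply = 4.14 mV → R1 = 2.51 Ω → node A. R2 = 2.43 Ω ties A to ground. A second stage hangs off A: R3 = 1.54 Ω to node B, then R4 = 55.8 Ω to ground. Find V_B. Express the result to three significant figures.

V_B ≈ 1.94 mV

The second stage (R3 + R4 = 57.34 Ω) loads node A in parallel with R2.
Effective lower resistance at A: R2 ‖ 57.34 = 2.331 Ω.
So V_A = 4.14 × 0.4815 = 1.994 mV.
V_B = V_A × 0.9731 = 1.940 mV.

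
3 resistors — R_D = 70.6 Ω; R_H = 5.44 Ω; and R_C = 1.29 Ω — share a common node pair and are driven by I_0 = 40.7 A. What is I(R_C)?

I ≈ 32.4 A

ΣG = 1/70.6 + 1/5.44 + 1/1.29 = 0.9732.
By the current-divider rule, I = I_0 · G_k/ΣG = 40.7 × 0.7966 = 32.42 A.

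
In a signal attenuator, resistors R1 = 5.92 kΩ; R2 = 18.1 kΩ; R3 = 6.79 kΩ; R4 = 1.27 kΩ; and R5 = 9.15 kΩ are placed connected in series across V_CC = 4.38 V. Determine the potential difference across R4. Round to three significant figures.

V ≈ 0.135 V

ΣR = 5.92 + 18.1 + 6.79 + 1.27 + 9.15 = 41.23 kΩ.
By the voltage-divider rule, V = 4.38 × 1.270/41.23 = 0.1349 V.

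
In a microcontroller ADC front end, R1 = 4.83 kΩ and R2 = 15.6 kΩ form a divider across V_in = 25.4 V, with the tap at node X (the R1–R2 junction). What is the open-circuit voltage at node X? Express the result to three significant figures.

V_th ≈ 19.4 V

V_th is the unloaded tap voltage: V_in · R2/(R1+R2) = 25.4 × 0.7636 = 19.40 V.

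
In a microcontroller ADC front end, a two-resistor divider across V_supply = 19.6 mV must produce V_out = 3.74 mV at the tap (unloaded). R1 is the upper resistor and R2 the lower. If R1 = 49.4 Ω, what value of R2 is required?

R2 ≈ 11.6 Ω

Required fraction k = V_out/V_supply = 0.1908.
R2 = R1 · 0.1908/(1 − 0.1908) = 11.65 Ω.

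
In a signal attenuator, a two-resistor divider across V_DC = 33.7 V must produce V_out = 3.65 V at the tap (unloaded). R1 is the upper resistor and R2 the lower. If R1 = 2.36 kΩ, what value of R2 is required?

R2 ≈ 0.287 kΩ

V_out/V_DC = R2/(R1+R2) = 0.1083.
Rearranging, R2 = R1·k/(1−k) = 2.36 × 0.1215 = 0.2867 kΩ.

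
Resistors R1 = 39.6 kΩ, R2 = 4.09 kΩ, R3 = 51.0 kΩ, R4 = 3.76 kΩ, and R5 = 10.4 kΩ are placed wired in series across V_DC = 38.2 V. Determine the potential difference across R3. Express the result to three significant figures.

V ≈ 17.9 V

ΣR = 39.6 + 4.09 + 51.0 + 3.76 + 10.4 = 108.8 kΩ.
V = V_DC · R/ΣR = 38.2 × 0.4685 = 17.90 V.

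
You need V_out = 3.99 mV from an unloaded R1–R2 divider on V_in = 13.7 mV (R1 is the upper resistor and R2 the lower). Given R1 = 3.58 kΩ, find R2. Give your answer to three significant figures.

The divider ratio is R2/(R1+R2) = 3.99/13.7 = 0.2912.
Rearranging, R2 = R1·k/(1−k) = 3.58 × 0.4109 = 1.471 kΩ.

R2 ≈ 1.47 kΩ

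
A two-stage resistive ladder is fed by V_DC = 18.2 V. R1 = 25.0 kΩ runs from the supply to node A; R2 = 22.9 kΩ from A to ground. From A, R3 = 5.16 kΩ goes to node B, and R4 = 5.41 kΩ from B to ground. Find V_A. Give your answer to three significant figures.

V_A ≈ 4.08 V

Node A sees R2 in parallel with the series input of stage 2, R3 + R4 = 10.57 kΩ.
R2 ‖ (R3+R4) = 7.232 kΩ.
So V_A = 18.2 × 0.2244 = 4.084 V.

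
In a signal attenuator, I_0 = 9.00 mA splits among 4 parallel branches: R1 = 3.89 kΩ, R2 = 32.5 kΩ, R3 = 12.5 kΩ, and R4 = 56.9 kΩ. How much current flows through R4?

Total conductance ΣG = 1/3.89 + 1/32.5 + 1/12.5 + 1/56.9 = 0.3854 (units of 1/kΩ).
R4 takes the fraction G_k/ΣG = 0.01757/0.3854 = 0.04560, so I = 9.00 × 0.04560 = 0.4104 mA.

I ≈ 0.410 mA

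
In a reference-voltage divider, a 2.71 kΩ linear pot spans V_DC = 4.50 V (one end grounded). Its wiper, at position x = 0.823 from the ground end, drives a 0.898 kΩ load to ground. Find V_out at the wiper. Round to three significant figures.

V_out ≈ 2.57 V

Lower segment x·R_p = 2.230 kΩ; upper segment (1−x)·R_p = 0.4797 kΩ.
Lower segment in parallel with the load: 2.230 ‖ 0.898 = 0.6402 kΩ.
Then V_out = V_DC · 0.6402/(0.4797 + 0.6402) = 2.573 V.
(Unloaded: V_out = x·V_DC = 3.70 V.)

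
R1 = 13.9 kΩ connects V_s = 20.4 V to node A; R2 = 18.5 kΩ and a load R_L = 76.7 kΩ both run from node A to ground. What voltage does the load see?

The load sits in parallel with R2, giving an effective lower resistance R2' = R2·R_L/(R2+R_L) = 14.90 kΩ.
Then V_out = V_s · R2'/(R1 + R2') = 20.4 × 14.90/28.80 = 10.56 V.

V_out ≈ 10.6 V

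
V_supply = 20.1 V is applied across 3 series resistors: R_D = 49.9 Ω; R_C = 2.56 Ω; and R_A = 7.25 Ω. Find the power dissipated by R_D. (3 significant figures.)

ΣR = 59.71 Ω → I = 20.1/59.71 = 0.3366 A.
P = I²R = 0.1133 × 49.9 = 5.655 W.

P ≈ 5.65 W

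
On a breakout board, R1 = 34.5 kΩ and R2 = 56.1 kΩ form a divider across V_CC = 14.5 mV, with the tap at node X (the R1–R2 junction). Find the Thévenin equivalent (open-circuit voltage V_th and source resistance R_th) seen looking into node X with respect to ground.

Open-circuit (no load on X): V_th = V_CC · R2/(R1 + R2) = 14.5 × 56.1/(34.50 + 56.1) = 8.978 mV.
Zeroing V_CC shorts the top of R1 to ground, so R_th = R1 ‖ R2 = 21.36 kΩ.

V_th ≈ 8.98 mV, R_th ≈ 21.4 kΩ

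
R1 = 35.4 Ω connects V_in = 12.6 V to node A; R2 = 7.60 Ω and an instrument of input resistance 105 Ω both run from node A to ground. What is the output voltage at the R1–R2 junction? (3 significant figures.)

The load sits in parallel with R2, giving an effective lower resistance R2' = R2·R_L/(R2+R_L) = 7.087 Ω.
Voltage divider with the loaded lower leg: V_out = 12.6 × 7.087/(35.4 + 7.087) = 12.6 × 0.1668 = 2.102 V.

V_out ≈ 2.10 V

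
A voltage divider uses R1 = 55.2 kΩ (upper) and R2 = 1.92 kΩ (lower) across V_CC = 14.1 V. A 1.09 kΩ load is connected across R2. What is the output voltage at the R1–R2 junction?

First combine the lower leg with the load: R2 ‖ R_L = 0.6953 kΩ.
Voltage divider with the loaded lower leg: V_out = 14.1 × 0.6953/(55.2 + 0.6953) = 14.1 × 0.01244 = 0.1754 V.
(Unloaded it would be 0.474 V; the load pulls it down.)

V_out ≈ 0.175 V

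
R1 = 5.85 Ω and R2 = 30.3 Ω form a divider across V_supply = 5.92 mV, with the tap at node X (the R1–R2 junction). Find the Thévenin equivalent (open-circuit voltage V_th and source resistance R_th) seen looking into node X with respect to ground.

With X open, the divider is unloaded: V_th = 5.92 × 30.3/36.15 = 4.962 mV.
Zeroing V_supply shorts the top of R1 to ground, so R_th = R1 ‖ R2 = 4.903 Ω.

V_th ≈ 4.96 mV, R_th ≈ 4.90 Ω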